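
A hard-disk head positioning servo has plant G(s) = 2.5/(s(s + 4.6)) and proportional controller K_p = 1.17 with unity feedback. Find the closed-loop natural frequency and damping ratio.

ω_n = 1.71 rad/s, ζ = 1.34

The closed-loop denominator is s(s+4.6) + 1.17·2.5 = s² + 4.6s + 2.925.
Matching s² + 2ζω_n s + ω_n²: ω_n = √2.925 = 1.71 rad/s and 2ζω_n = 4.6, so ζ = 4.6/(2·1.71) = 1.34.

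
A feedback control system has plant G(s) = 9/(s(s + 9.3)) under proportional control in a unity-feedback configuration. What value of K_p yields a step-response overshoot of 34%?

K_p = 22.8

From %OS = 100·exp(−πζ/√(1−ζ²)) = 34%, ζ = −ln(0.34)/√(π²+ln²(0.34)) = 0.3248.
Characteristic equation s² + 9.3s + 9K_p = 0 gives ζ = 9.3/(2√(9K_p)).
Setting ζ = 0.3248: √(9K_p) = 9.3/(2·0.3248) = 14.32, so K_p = 205/9 = 22.8.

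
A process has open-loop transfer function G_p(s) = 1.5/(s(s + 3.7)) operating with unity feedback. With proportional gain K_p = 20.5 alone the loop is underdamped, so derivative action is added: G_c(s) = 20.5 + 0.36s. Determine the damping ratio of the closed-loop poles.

ζ = 0.382

Forward path: (20.5 + 0.36s)·1.5/(s(s+3.7)). The closed-loop characteristic equation is s² + (3.7 + 1.5·0.36)s + 1.5·20.5 = 0.
That is s² + 4.24s + 30.75 = 0, so ω_n = 5.545 rad/s and ζ = 4.24/(2·5.545) = 0.3823.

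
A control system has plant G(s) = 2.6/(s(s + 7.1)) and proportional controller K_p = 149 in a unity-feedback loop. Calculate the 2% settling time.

T_s ≈ 1.13 s

The closed-loop denominator s² + 7.1s + 387.4 gives ω_n = √387.4 = 19.68 and ζ = 7.1/(2ω_n) = 0.1804.
2% settling time T_s ≈ 4/(ζω_n) = 4/3.55 = 1.13 s.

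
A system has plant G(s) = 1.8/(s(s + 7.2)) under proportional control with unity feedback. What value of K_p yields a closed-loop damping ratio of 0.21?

Closed-loop characteristic equation: s² + 7.2s + K_p·1.8 = 0.
So ω_n = √(1.8K_p) and 2ζω_n = 7.2, giving ζ = 7.2/(2√(1.8K_p)).
Setting ζ = 0.21: √(1.8K_p) = 7.2/(2·0.21) = 17.14, so K_p = 293.9/1.8 = 163.

K_p = 163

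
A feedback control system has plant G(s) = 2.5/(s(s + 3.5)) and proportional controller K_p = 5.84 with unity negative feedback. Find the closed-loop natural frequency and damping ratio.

The closed-loop denominator is s(s+3.5) + 5.84·2.5 = s² + 3.5s + 14.6.
So ω_n² = 14.6 ⇒ ω_n = 3.821 rad/s, and ζ = 3.5/(2ω_n) = 0.458.

ω_n = 3.82 rad/s, ζ = 0.458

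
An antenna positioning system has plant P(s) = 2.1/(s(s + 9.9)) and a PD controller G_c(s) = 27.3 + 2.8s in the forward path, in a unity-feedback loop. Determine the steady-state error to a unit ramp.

0.173

The loop has one pole at the origin (type 1). Velocity error constant K_v = lim_{s→0} s·G_c(s)P(s) = 27.3·2.1/9.9 = 5.791.
Steady-state error to a unit ramp: e_ss = 1/K_v = 0.173.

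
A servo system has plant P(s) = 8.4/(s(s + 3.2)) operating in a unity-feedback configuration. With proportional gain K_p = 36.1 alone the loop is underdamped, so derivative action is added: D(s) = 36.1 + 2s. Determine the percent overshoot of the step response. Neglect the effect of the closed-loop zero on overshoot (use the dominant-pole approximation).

11%

Forward path: (36.1 + 2s)·8.4/(s(s+3.2)). The closed-loop characteristic equation is s² + (3.2 + 8.4·2)s + 8.4·36.1 = 0.
That is s² + 20s + 303.2 = 0, so ω_n = 17.41 rad/s and ζ = 20/(2·17.41) = 0.5743.
%OS = 100·exp(−πζ/√(1−ζ²)) = 11%.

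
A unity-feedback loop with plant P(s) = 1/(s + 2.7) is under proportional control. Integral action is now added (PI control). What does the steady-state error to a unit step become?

Adding integral action puts a pole at s = 0 in the forward path, raising the system type to 1; a type-1 loop has zero steady-state error to a step.

0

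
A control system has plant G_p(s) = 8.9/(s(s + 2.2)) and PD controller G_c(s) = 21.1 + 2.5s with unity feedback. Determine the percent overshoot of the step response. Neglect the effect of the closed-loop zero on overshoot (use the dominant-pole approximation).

Forward path: (21.1 + 2.5s)·8.9/(s(s+2.2)). The closed-loop characteristic equation is s² + (2.2 + 8.9·2.5)s + 8.9·21.1 = 0.
That is s² + 24.45s + 187.8 = 0, so ω_n = 13.7 rad/s and ζ = 24.45/(2·13.7) = 0.8921.
%OS = 100·exp(−πζ/√(1−ζ²)) = 0.202%.

0.202%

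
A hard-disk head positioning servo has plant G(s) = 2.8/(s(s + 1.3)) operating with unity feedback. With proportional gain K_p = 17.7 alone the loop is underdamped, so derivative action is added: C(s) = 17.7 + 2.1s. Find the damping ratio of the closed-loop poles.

ζ = 0.51

Forward path: (17.7 + 2.1s)·2.8/(s(s+1.3)). The closed-loop characteristic equation is s² + (1.3 + 2.8·2.1)s + 2.8·17.7 = 0.
That is s² + 7.18s + 49.56 = 0, so ω_n = 7.04 rad/s and ζ = 7.18/(2·7.04) = 0.51.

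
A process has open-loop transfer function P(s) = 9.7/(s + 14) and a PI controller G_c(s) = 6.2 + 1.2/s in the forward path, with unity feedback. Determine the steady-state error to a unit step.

0

The open loop G_c(s)P(s) has a pole at the origin (type 1), so the static position error constant is infinite and e_ss = 1/(1+∞) = 0.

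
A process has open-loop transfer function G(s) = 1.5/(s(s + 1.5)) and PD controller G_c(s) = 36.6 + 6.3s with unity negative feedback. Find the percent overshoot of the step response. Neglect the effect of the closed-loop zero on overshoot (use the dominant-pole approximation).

3.19%

Forward path: (36.6 + 6.3s)·1.5/(s(s+1.5)). The closed-loop characteristic equation is s² + (1.5 + 1.5·6.3)s + 1.5·36.6 = 0.
That is s² + 10.95s + 54.9 = 0, so ω_n = 7.409 rad/s and ζ = 10.95/(2·7.409) = 0.7389.
%OS = 100·exp(−πζ/√(1−ζ²)) = 3.19%.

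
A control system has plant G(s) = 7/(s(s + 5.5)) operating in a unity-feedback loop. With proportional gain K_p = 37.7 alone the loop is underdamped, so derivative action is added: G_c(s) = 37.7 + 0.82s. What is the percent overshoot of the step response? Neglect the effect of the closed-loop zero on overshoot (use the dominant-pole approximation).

31.4%

Forward path: (37.7 + 0.82s)·7/(s(s+5.5)). The closed-loop characteristic equation is s² + (5.5 + 7·0.82)s + 7·37.7 = 0.
That is s² + 11.24s + 263.9 = 0, so ω_n = 16.24 rad/s and ζ = 11.24/(2·16.24) = 0.346.
%OS = 100·exp(−πζ/√(1−ζ²)) = 31.4%.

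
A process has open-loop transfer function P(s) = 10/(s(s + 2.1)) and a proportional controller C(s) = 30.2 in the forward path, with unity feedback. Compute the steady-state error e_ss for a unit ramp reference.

0.00695

The loop has one pole at the origin (type 1). Velocity error constant K_v = lim_{s→0} s·C(s)P(s) = 30.2·10/2.1 = 143.8.
Steady-state error to a unit ramp: e_ss = 1/K_v = 0.00695.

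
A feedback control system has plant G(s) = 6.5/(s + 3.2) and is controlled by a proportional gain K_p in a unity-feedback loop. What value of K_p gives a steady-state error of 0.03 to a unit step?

Steady-state error for a unit step on this type-0 loop is 1/(1 + K_p·G(0)).
G(0) = 2.031. Require 1/(1 + K_p·2.031) = 0.03, so 1 + 2.031·K_p = 33.33.
K_p = (33.33 − 1)/2.031 = 15.9.

K_p = 15.9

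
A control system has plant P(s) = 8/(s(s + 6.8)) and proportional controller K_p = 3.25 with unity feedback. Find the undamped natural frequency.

ω_n = 5.1 rad/s

With unity feedback the closed-loop characteristic equation is s² + 6.8s + 3.25·8 = s² + 6.8s + 26 = 0.
Matching s² + 2ζω_n s + ω_n²: ω_n = √26 = 5.099 rad/s and 2ζω_n = 6.8, so ζ = 6.8/(2·5.099) = 0.667.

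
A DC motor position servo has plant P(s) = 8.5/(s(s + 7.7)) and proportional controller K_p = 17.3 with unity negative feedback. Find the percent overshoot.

34.9%

The closed-loop denominator s² + 7.7s + 147.1 gives ω_n = √147.1 = 12.13 and ζ = 7.7/(2ω_n) = 0.3175.
%OS = 100·exp(−πζ/√(1−ζ²)) = 100·exp(−π·0.3175/√0.8992) = 34.9%.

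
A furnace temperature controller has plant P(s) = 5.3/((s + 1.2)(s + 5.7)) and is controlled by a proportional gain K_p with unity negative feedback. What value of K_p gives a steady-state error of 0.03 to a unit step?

The loop is type 0, so e_ss(step) = 1/(1 + K_pos) with K_pos = K_p·P(0).
P(0) = 0.7749. Require 1/(1 + K_p·0.7749) = 0.03, so 1 + 0.7749·K_p = 33.33.
K_p = (33.33 − 1)/0.7749 = 41.7.

K_p = 41.7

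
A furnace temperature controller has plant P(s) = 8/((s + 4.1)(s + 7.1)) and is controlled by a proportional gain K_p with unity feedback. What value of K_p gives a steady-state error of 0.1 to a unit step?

K_p = 32.7

The loop is type 0, so e_ss(step) = 1/(1 + K_pos) with K_pos = K_p·P(0).
P(0) = 0.2748. Require 1/(1 + K_p·0.2748) = 0.1, so 1 + 0.2748·K_p = 10.
K_p = (10 − 1)/0.2748 = 32.7.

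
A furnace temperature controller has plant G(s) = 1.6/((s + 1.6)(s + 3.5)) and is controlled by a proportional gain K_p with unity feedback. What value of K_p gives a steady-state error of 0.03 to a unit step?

K_p = 113

The loop is type 0, so e_ss(step) = 1/(1 + K_pos) with K_pos = K_p·G(0).
G(0) = 0.2857. Require 1/(1 + K_p·0.2857) = 0.03, so 1 + 0.2857·K_p = 33.33.
K_p = (33.33 − 1)/0.2857 = 113.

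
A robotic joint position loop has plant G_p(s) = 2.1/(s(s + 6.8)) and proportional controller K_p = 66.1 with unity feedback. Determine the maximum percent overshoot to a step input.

38.8%

Closed-loop characteristic equation: s² + 6.8s + 138.8 = 0, so ω_n = 11.78 rad/s and ζ = 6.8/(2·11.78) = 0.2886.
%OS = 100·exp(−πζ/√(1−ζ²)) = 100·exp(−π·0.2886/√0.9167) = 38.8%.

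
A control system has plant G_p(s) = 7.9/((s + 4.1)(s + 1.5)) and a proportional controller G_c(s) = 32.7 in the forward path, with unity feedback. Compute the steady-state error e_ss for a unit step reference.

0.0233

The loop is type 0. Static position error constant K_pos = G_c(0)·G_p(0) = 32.7·1.285 = 42.
Steady-state error to a unit step: e_ss = 1/(1+K_pos) = 1/43 = 0.0233.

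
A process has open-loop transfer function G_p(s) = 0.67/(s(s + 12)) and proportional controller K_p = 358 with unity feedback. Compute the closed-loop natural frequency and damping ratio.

1 + K_p·G_p(s) = 0 gives s² + 12s + 239.9 = 0.
So ω_n² = 239.9 ⇒ ω_n = 15.49 rad/s, and ζ = 12/(2ω_n) = 0.387.

ω_n = 15.5 rad/s, ζ = 0.387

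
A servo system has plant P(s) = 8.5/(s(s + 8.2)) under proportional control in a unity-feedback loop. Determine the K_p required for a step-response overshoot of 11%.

From %OS = 100·exp(−πζ/√(1−ζ²)) = 11%, ζ = −ln(0.11)/√(π²+ln²(0.11)) = 0.5749.
Characteristic equation s² + 8.2s + 8.5K_p = 0 gives ζ = 8.2/(2√(8.5K_p)).
Setting ζ = 0.5749: √(8.5K_p) = 8.2/(2·0.5749) = 7.132, so K_p = 50.86/8.5 = 5.98.

K_p = 5.98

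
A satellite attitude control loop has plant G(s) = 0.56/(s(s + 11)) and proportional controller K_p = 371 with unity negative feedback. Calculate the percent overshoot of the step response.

The closed-loop denominator s² + 11s + 207.8 gives ω_n = √207.8 = 14.41 and ζ = 11/(2ω_n) = 0.3816.
%OS = 100·exp(−πζ/√(1−ζ²)) = 100·exp(−π·0.3816/√0.8544) = 27.3%.

27.3%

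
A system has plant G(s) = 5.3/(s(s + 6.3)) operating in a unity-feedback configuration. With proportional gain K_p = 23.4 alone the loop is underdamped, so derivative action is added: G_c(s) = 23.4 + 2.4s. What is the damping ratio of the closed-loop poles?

Forward path: (23.4 + 2.4s)·5.3/(s(s+6.3)). The closed-loop characteristic equation is s² + (6.3 + 5.3·2.4)s + 5.3·23.4 = 0.
That is s² + 19.02s + 124 = 0, so ω_n = 11.14 rad/s and ζ = 19.02/(2·11.14) = 0.854.

ζ = 0.854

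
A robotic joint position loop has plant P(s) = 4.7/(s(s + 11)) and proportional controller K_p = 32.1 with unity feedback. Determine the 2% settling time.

From 1 + K_pP(s) = 0: s² + 11s + 150.9 = 0 ⇒ ω_n = 12.28, ζ = 0.4478.
2% settling time T_s ≈ 4/(ζω_n) = 4/5.5 = 0.727 s.

T_s ≈ 0.727 s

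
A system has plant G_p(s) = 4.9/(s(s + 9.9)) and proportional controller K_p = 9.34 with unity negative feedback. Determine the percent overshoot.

3.43%

From 1 + K_pG_p(s) = 0: s² + 9.9s + 45.77 = 0 ⇒ ω_n = 6.765, ζ = 0.7317.
%OS = 100·exp(−πζ/√(1−ζ²)) = 100·exp(−π·0.7317/√0.4646) = 3.43%.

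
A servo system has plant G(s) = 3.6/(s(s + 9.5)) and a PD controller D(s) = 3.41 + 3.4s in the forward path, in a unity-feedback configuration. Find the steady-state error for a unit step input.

The open loop D(s)G(s) has a pole at the origin (type 1), so the static position error constant is infinite and e_ss = 1/(1+∞) = 0.

0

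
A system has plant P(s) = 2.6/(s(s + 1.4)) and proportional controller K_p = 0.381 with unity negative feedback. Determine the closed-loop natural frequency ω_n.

ω_n = 0.995 rad/s

With unity feedback the closed-loop characteristic equation is s² + 1.4s + 0.381·2.6 = s² + 1.4s + 0.9906 = 0.
Matching s² + 2ζω_n s + ω_n²: ω_n = √0.9906 = 0.9953 rad/s and 2ζω_n = 1.4, so ζ = 1.4/(2·0.9953) = 0.703.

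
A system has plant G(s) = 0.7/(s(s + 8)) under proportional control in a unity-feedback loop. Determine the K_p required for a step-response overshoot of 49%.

From %OS = 100·exp(−πζ/√(1−ζ²)) = 49%, ζ = −ln(0.49)/√(π²+ln²(0.49)) = 0.2214.
Characteristic equation s² + 8s + 0.7K_p = 0 gives ζ = 8/(2√(0.7K_p)).
Setting ζ = 0.2214: √(0.7K_p) = 8/(2·0.2214) = 18.06, so K_p = 326.3/0.7 = 466.

K_p = 466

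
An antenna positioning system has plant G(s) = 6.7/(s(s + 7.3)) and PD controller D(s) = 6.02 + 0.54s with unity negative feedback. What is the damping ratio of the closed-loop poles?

Forward path: (6.02 + 0.54s)·6.7/(s(s+7.3)). The closed-loop characteristic equation is s² + (7.3 + 6.7·0.54)s + 6.7·6.02 = 0.
That is s² + 10.92s + 40.33 = 0, so ω_n = 6.351 rad/s and ζ = 10.92/(2·6.351) = 0.8596.

ζ = 0.86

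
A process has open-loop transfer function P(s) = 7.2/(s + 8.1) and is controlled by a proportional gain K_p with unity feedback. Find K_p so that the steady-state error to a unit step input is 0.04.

Steady-state error for a unit step on this type-0 loop is 1/(1 + K_p·P(0)).
P(0) = 0.8889. Require 1/(1 + K_p·0.8889) = 0.04, so 1 + 0.8889·K_p = 25.
K_p = (25 − 1)/0.8889 = 27.

K_p = 27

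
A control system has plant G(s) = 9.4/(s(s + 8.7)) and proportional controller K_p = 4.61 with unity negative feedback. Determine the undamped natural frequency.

The closed-loop denominator is s(s+8.7) + 4.61·9.4 = s² + 8.7s + 43.33.
So ω_n² = 43.33 ⇒ ω_n = 6.583 rad/s, and ζ = 8.7/(2ω_n) = 0.661.

ω_n = 6.58 rad/s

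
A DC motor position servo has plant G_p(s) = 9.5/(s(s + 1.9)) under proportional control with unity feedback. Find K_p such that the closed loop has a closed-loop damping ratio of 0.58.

Closed-loop characteristic equation: s² + 1.9s + K_p·9.5 = 0.
So ω_n = √(9.5K_p) and 2ζω_n = 1.9, giving ζ = 1.9/(2√(9.5K_p)).
Setting ζ = 0.58: √(9.5K_p) = 1.9/(2·0.58) = 1.638, so K_p = 2.683/9.5 = 0.282.

K_p = 0.282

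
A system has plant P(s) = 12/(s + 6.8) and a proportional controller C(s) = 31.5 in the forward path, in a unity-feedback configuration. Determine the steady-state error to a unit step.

The loop is type 0. Static position error constant K_pos = C(0)·P(0) = 31.5·1.765 = 55.59.
Steady-state error to a unit step: e_ss = 1/(1+K_pos) = 1/56.59 = 0.0177.

0.0177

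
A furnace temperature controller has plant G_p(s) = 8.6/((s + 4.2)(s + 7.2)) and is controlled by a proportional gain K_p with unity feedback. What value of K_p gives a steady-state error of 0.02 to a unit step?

The loop is type 0, so e_ss(step) = 1/(1 + K_pos) with K_pos = K_p·G_p(0).
G_p(0) = 0.2844. Require 1/(1 + K_p·0.2844) = 0.02, so 1 + 0.2844·K_p = 50.
K_p = (50 − 1)/0.2844 = 172.

K_p = 172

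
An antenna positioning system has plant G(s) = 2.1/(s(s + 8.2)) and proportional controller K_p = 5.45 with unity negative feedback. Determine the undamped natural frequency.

ω_n = 3.38 rad/s

The closed-loop denominator is s(s+8.2) + 5.45·2.1 = s² + 8.2s + 11.45.
So ω_n² = 11.45 ⇒ ω_n = 3.383 rad/s, and ζ = 8.2/(2ω_n) = 1.21.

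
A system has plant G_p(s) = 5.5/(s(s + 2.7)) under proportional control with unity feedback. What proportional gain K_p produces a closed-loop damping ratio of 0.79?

K_p = 0.531

Closed-loop characteristic equation: s² + 2.7s + K_p·5.5 = 0.
So ω_n = √(5.5K_p) and 2ζω_n = 2.7, giving ζ = 2.7/(2√(5.5K_p)).
Setting ζ = 0.79: √(5.5K_p) = 2.7/(2·0.79) = 1.709, so K_p = 2.92/5.5 = 0.531.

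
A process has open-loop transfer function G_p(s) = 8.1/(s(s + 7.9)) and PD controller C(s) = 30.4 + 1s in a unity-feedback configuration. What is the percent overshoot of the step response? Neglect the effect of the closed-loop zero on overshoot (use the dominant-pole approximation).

15.5%

Forward path: (30.4 + 1s)·8.1/(s(s+7.9)). The closed-loop characteristic equation is s² + (7.9 + 8.1·1)s + 8.1·30.4 = 0.
That is s² + 16s + 246.2 = 0, so ω_n = 15.69 rad/s and ζ = 16/(2·15.69) = 0.5098.
%OS = 100·exp(−πζ/√(1−ζ²)) = 15.5%.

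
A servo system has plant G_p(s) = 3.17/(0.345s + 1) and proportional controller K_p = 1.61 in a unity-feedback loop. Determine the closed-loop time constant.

τ = 0.0565 s

Closed loop: T(s) = K_p·G_p/(1+K_p·G_p) = 5.104/(0.345s + 1 + 5.104), with pole at s = −(1 + 5.104)/0.345 = −17.69.
Closed-loop time constant τ = 1/17.69 = 0.0565 s.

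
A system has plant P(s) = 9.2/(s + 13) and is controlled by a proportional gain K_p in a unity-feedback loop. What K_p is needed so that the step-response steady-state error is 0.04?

For a type-0 loop with proportional control, e_ss = 1/(1 + K_p·P(0)).
P(0) = 0.7077. Require 1/(1 + K_p·0.7077) = 0.04, so 1 + 0.7077·K_p = 25.
K_p = (25 − 1)/0.7077 = 33.9.

K_p = 33.9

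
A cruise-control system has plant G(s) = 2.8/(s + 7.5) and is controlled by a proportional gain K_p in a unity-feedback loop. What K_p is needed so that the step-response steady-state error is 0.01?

Steady-state error for a unit step on this type-0 loop is 1/(1 + K_p·G(0)).
G(0) = 0.3733. Require 1/(1 + K_p·0.3733) = 0.01, so 1 + 0.3733·K_p = 100.
K_p = (100 − 1)/0.3733 = 265.

K_p = 265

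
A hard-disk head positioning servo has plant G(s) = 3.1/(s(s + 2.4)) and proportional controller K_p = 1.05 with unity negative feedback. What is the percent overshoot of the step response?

6.09%

Closed-loop characteristic equation: s² + 2.4s + 3.255 = 0, so ω_n = 1.804 rad/s and ζ = 2.4/(2·1.804) = 0.6651.
%OS = 100·exp(−πζ/√(1−ζ²)) = 100·exp(−π·0.6651/√0.5576) = 6.09%.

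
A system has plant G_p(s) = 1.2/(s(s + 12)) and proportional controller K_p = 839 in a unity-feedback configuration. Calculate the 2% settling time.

T_s ≈ 0.667 s

From 1 + K_pG_p(s) = 0: s² + 12s + 1007 = 0 ⇒ ω_n = 31.73, ζ = 0.1891.
2% settling time T_s ≈ 4/(ζω_n) = 4/6 = 0.667 s.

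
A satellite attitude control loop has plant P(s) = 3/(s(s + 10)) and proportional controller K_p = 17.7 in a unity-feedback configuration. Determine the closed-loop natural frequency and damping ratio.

ω_n = 7.29 rad/s, ζ = 0.686

The closed-loop denominator is s(s+10) + 17.7·3 = s² + 10s + 53.1.
Matching s² + 2ζω_n s + ω_n²: ω_n = √53.1 = 7.287 rad/s and 2ζω_n = 10, so ζ = 10/(2·7.287) = 0.686.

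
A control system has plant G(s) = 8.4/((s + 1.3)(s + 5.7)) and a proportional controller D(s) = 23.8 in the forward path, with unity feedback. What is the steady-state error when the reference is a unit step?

The loop is type 0. Static position error constant K_pos = D(0)·G(0) = 23.8·1.134 = 26.98.
Steady-state error to a unit step: e_ss = 1/(1+K_pos) = 1/27.98 = 0.0357.

0.0357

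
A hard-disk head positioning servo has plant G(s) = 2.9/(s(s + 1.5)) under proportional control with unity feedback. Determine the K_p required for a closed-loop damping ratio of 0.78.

Closed-loop characteristic equation: s² + 1.5s + K_p·2.9 = 0.
So ω_n = √(2.9K_p) and 2ζω_n = 1.5, giving ζ = 1.5/(2√(2.9K_p)).
Setting ζ = 0.78: √(2.9K_p) = 1.5/(2·0.78) = 0.9615, so K_p = 0.9246/2.9 = 0.319.

K_p = 0.319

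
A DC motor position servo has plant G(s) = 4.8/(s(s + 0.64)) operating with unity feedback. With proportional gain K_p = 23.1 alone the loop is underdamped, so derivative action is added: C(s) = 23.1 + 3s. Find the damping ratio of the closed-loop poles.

Forward path: (23.1 + 3s)·4.8/(s(s+0.64)). The closed-loop characteristic equation is s² + (0.64 + 4.8·3)s + 4.8·23.1 = 0.
That is s² + 15.04s + 110.9 = 0, so ω_n = 10.53 rad/s and ζ = 15.04/(2·10.53) = 0.7142.

ζ = 0.714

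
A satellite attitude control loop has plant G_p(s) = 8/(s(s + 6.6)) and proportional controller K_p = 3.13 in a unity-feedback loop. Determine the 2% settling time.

Closed-loop characteristic equation: s² + 6.6s + 25.04 = 0, so ω_n = 5.004 rad/s and ζ = 6.6/(2·5.004) = 0.6595.
2% settling time T_s ≈ 4/(ζω_n) = 4/3.3 = 1.21 s.

T_s ≈ 1.21 s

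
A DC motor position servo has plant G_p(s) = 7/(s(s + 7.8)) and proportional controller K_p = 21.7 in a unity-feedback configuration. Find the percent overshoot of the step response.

35.1%

The closed-loop denominator s² + 7.8s + 151.9 gives ω_n = √151.9 = 12.32 and ζ = 7.8/(2ω_n) = 0.3164.
%OS = 100·exp(−πζ/√(1−ζ²)) = 100·exp(−π·0.3164/√0.8999) = 35.1%.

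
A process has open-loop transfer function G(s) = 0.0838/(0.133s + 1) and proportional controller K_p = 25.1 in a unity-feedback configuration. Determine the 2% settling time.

T_s ≈ 0.171 s

Closed loop: T(s) = K_p·G/(1+K_p·G) = 2.103/(0.133s + 1 + 2.103), with pole at s = −(1 + 2.103)/0.133 = −23.33.
τ = 1/23.33 = 0.04286 s, so 2% settling time ≈ 4τ = 0.171 s.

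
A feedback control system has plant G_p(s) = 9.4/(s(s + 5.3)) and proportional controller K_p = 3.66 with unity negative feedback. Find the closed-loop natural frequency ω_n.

1 + K_p·G_p(s) = 0 gives s² + 5.3s + 34.4 = 0.
Matching s² + 2ζω_n s + ω_n²: ω_n = √34.4 = 5.865 rad/s and 2ζω_n = 5.3, so ζ = 5.3/(2·5.865) = 0.452.

ω_n = 5.87 rad/s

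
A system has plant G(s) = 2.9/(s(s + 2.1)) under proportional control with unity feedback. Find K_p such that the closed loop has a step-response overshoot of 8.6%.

From %OS = 100·exp(−πζ/√(1−ζ²)) = 8.6%, ζ = −ln(0.086)/√(π²+ln²(0.086)) = 0.6155.
Characteristic equation s² + 2.1s + 2.9K_p = 0 gives ζ = 2.1/(2√(2.9K_p)).
Setting ζ = 0.6155: √(2.9K_p) = 2.1/(2·0.6155) = 1.706, so K_p = 2.91/2.9 = 1.

K_p = 1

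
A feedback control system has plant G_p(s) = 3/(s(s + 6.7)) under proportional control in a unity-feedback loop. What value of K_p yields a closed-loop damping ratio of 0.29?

K_p = 44.5

Closed-loop characteristic equation: s² + 6.7s + K_p·3 = 0.
So ω_n = √(3K_p) and 2ζω_n = 6.7, giving ζ = 6.7/(2√(3K_p)).
Setting ζ = 0.29: √(3K_p) = 6.7/(2·0.29) = 11.55, so K_p = 133.4/3 = 44.5.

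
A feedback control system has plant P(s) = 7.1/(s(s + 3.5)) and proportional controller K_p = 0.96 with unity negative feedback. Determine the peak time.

T_p = 1.62 s

The closed-loop denominator s² + 3.5s + 6.816 gives ω_n = √6.816 = 2.611 and ζ = 3.5/(2ω_n) = 0.6703.
Damped frequency ω_d = ω_n√(1−ζ²) = 1.937 rad/s, so peak time T_p = π/ω_d = 1.62 s.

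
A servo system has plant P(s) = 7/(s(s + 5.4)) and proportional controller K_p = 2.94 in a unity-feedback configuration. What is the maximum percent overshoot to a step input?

From 1 + K_pP(s) = 0: s² + 5.4s + 20.58 = 0 ⇒ ω_n = 4.537, ζ = 0.5952.
%OS = 100·exp(−πζ/√(1−ζ²)) = 100·exp(−π·0.5952/√0.6458) = 9.76%.

9.76%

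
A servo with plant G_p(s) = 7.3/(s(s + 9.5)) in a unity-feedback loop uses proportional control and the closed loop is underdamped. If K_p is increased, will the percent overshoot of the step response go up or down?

ζ = 9.5/(2√(7.3K_p)) decreases as K_p grows; lower damping means more overshoot.

increase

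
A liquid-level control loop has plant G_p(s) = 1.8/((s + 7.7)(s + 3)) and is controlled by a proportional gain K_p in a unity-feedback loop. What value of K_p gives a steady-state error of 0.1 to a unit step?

The loop is type 0, so e_ss(step) = 1/(1 + K_pos) with K_pos = K_p·G_p(0).
G_p(0) = 0.07792. Require 1/(1 + K_p·0.07792) = 0.1, so 1 + 0.07792·K_p = 10.
K_p = (10 − 1)/0.07792 = 116.

K_p = 116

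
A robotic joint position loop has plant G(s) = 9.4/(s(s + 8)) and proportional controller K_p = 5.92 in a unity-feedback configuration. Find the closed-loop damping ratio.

ζ = 0.536

1 + K_p·G(s) = 0 gives s² + 8s + 55.65 = 0.
Matching s² + 2ζω_n s + ω_n²: ω_n = √55.65 = 7.46 rad/s and 2ζω_n = 8, so ζ = 8/(2·7.46) = 0.536.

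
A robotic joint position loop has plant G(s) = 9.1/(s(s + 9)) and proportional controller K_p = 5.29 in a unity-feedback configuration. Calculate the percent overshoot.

From 1 + K_pG(s) = 0: s² + 9s + 48.14 = 0 ⇒ ω_n = 6.938, ζ = 0.6486.
%OS = 100·exp(−πζ/√(1−ζ²)) = 100·exp(−π·0.6486/√0.5793) = 6.88%.

6.88%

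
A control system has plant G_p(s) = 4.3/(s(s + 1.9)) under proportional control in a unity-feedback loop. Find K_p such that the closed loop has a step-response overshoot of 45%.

From %OS = 100·exp(−πζ/√(1−ζ²)) = 45%, ζ = −ln(0.45)/√(π²+ln²(0.45)) = 0.2463.
Characteristic equation s² + 1.9s + 4.3K_p = 0 gives ζ = 1.9/(2√(4.3K_p)).
Setting ζ = 0.2463: √(4.3K_p) = 1.9/(2·0.2463) = 3.856, so K_p = 14.87/4.3 = 3.46.

K_p = 3.46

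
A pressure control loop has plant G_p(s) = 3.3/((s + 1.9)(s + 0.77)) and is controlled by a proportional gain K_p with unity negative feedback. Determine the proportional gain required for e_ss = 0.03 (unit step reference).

For a type-0 loop with proportional control, e_ss = 1/(1 + K_p·G_p(0)).
G_p(0) = 2.256. Require 1/(1 + K_p·2.256) = 0.03, so 1 + 2.256·K_p = 33.33.
K_p = (33.33 − 1)/2.256 = 14.3.

K_p = 14.3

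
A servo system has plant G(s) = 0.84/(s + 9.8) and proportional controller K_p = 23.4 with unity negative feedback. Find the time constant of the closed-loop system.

τ = 0.0339 s

Closed-loop transfer function: T(s) = K_p·G(s)/(1 + K_p·G(s)) = 19.66/(s + 9.8 + 19.66) = 19.66/(s + 29.46).
Time constant τ = 1/29.46 = 0.0339 s.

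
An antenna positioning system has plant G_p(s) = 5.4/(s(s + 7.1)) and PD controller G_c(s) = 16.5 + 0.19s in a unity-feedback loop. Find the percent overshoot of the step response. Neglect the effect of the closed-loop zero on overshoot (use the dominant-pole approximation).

Forward path: (16.5 + 0.19s)·5.4/(s(s+7.1)). The closed-loop characteristic equation is s² + (7.1 + 5.4·0.19)s + 5.4·16.5 = 0.
That is s² + 8.126s + 89.1 = 0, so ω_n = 9.439 rad/s and ζ = 8.126/(2·9.439) = 0.4304.
%OS = 100·exp(−πζ/√(1−ζ²)) = 22.4%.

22.4%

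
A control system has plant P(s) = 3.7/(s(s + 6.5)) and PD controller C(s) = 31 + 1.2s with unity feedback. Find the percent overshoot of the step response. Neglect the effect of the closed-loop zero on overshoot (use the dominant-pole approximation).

Forward path: (31 + 1.2s)·3.7/(s(s+6.5)). The closed-loop characteristic equation is s² + (6.5 + 3.7·1.2)s + 3.7·31 = 0.
That is s² + 10.94s + 114.7 = 0, so ω_n = 10.71 rad/s and ζ = 10.94/(2·10.71) = 0.5107.
%OS = 100·exp(−πζ/√(1−ζ²)) = 15.5%.

15.5%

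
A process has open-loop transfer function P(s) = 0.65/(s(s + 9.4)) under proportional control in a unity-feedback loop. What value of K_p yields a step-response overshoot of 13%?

K_p = 115

From %OS = 100·exp(−πζ/√(1−ζ²)) = 13%, ζ = −ln(0.13)/√(π²+ln²(0.13)) = 0.5446.
Characteristic equation s² + 9.4s + 0.65K_p = 0 gives ζ = 9.4/(2√(0.65K_p)).
Setting ζ = 0.5446: √(0.65K_p) = 9.4/(2·0.5446) = 8.629, so K_p = 74.47/0.65 = 115.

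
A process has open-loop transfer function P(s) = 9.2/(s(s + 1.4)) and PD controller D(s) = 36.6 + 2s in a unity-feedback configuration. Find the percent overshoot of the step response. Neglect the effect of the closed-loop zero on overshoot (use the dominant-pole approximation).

13.4%

Forward path: (36.6 + 2s)·9.2/(s(s+1.4)). The closed-loop characteristic equation is s² + (1.4 + 9.2·2)s + 9.2·36.6 = 0.
That is s² + 19.8s + 336.7 = 0, so ω_n = 18.35 rad/s and ζ = 19.8/(2·18.35) = 0.5395.
%OS = 100·exp(−πζ/√(1−ζ²)) = 13.4%.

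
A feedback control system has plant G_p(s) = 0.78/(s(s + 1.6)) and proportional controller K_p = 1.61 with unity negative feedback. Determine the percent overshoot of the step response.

4.07%

The closed-loop denominator s² + 1.6s + 1.256 gives ω_n = √1.256 = 1.121 and ζ = 1.6/(2ω_n) = 0.7139.
%OS = 100·exp(−πζ/√(1−ζ²)) = 100·exp(−π·0.7139/√0.4904) = 4.07%.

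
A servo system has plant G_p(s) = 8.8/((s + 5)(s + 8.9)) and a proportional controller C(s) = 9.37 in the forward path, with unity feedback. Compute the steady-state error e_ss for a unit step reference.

0.351

The loop is type 0. Static position error constant K_pos = C(0)·G_p(0) = 9.37·0.1978 = 1.853.
Steady-state error to a unit step: e_ss = 1/(1+K_pos) = 1/2.853 = 0.351.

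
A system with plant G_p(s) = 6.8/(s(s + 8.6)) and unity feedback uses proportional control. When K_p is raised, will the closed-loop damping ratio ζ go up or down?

ζ = 8.6/(2√(6.8K_p)); increasing K_p raises the denominator, so ζ falls.

decrease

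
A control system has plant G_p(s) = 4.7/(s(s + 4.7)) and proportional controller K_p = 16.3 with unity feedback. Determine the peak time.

The closed-loop denominator s² + 4.7s + 76.61 gives ω_n = √76.61 = 8.753 and ζ = 4.7/(2ω_n) = 0.2685.
Damped frequency ω_d = ω_n√(1−ζ²) = 8.431 rad/s, so peak time T_p = π/ω_d = 0.373 s.

T_p = 0.373 s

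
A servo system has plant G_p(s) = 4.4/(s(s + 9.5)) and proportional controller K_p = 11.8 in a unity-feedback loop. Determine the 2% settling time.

Closed-loop characteristic equation: s² + 9.5s + 51.92 = 0, so ω_n = 7.206 rad/s and ζ = 9.5/(2·7.206) = 0.6592.
2% settling time T_s ≈ 4/(ζω_n) = 4/4.75 = 0.842 s.

T_s ≈ 0.842 s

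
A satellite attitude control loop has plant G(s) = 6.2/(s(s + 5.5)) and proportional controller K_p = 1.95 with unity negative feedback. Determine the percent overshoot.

Closed-loop characteristic equation: s² + 5.5s + 12.09 = 0, so ω_n = 3.477 rad/s and ζ = 5.5/(2·3.477) = 0.7909.
%OS = 100·exp(−πζ/√(1−ζ²)) = 100·exp(−π·0.7909/√0.3745) = 1.72%.

1.72%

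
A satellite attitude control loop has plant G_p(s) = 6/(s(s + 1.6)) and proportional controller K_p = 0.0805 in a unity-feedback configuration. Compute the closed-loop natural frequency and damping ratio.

With unity feedback the closed-loop characteristic equation is s² + 1.6s + 0.0805·6 = s² + 1.6s + 0.483 = 0.
Matching s² + 2ζω_n s + ω_n²: ω_n = √0.483 = 0.695 rad/s and 2ζω_n = 1.6, so ζ = 1.6/(2·0.695) = 1.15.

ω_n = 0.695 rad/s, ζ = 1.15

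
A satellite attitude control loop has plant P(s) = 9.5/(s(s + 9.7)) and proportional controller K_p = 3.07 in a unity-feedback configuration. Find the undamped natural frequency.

ω_n = 5.4 rad/s

With unity feedback the closed-loop characteristic equation is s² + 9.7s + 3.07·9.5 = s² + 9.7s + 29.16 = 0.
So ω_n² = 29.16 ⇒ ω_n = 5.4 rad/s, and ζ = 9.7/(2ω_n) = 0.898.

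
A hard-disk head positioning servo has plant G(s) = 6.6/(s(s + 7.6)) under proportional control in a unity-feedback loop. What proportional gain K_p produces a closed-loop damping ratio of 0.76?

Closed-loop characteristic equation: s² + 7.6s + K_p·6.6 = 0.
So ω_n = √(6.6K_p) and 2ζω_n = 7.6, giving ζ = 7.6/(2√(6.6K_p)).
Setting ζ = 0.76: √(6.6K_p) = 7.6/(2·0.76) = 5, so K_p = 25/6.6 = 3.79.

K_p = 3.79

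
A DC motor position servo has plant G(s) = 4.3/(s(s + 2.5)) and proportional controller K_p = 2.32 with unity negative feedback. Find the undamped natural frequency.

With unity feedback the closed-loop characteristic equation is s² + 2.5s + 2.32·4.3 = s² + 2.5s + 9.976 = 0.
So ω_n² = 9.976 ⇒ ω_n = 3.158 rad/s, and ζ = 2.5/(2ω_n) = 0.396.

ω_n = 3.16 rad/s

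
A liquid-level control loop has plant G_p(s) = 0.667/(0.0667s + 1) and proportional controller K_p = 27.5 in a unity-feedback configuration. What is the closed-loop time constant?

τ = 0.00345 s

Closed loop: T(s) = K_p·G_p/(1+K_p·G_p) = 18.34/(0.0667s + 1 + 18.34), with pole at s = −(1 + 18.34)/0.0667 = −290.
Closed-loop time constant τ = 1/290 = 0.00345 s.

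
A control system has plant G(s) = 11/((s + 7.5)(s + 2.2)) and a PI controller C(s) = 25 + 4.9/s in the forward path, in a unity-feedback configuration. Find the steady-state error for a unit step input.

The open loop C(s)G(s) has a pole at the origin (type 1), so the static position error constant is infinite and e_ss = 1/(1+∞) = 0.

0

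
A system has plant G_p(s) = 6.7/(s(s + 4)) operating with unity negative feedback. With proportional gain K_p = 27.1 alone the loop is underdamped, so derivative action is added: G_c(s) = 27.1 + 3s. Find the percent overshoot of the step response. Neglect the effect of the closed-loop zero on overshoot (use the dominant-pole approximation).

0.188%

Forward path: (27.1 + 3s)·6.7/(s(s+4)). The closed-loop characteristic equation is s² + (4 + 6.7·3)s + 6.7·27.1 = 0.
That is s² + 24.1s + 181.6 = 0, so ω_n = 13.47 rad/s and ζ = 24.1/(2·13.47) = 0.8943.
%OS = 100·exp(−πζ/√(1−ζ²)) = 0.188%.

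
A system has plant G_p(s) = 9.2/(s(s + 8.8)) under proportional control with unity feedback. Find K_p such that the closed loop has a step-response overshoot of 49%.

K_p = 42.9

From %OS = 100·exp(−πζ/√(1−ζ²)) = 49%, ζ = −ln(0.49)/√(π²+ln²(0.49)) = 0.2214.
Characteristic equation s² + 8.8s + 9.2K_p = 0 gives ζ = 8.8/(2√(9.2K_p)).
Setting ζ = 0.2214: √(9.2K_p) = 8.8/(2·0.2214) = 19.87, so K_p = 394.9/9.2 = 42.9.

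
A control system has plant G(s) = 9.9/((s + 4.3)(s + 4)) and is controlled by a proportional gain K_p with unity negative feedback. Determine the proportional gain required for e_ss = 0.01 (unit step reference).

Steady-state error for a unit step on this type-0 loop is 1/(1 + K_p·G(0)).
G(0) = 0.5756. Require 1/(1 + K_p·0.5756) = 0.01, so 1 + 0.5756·K_p = 100.
K_p = (100 − 1)/0.5756 = 172.

K_p = 172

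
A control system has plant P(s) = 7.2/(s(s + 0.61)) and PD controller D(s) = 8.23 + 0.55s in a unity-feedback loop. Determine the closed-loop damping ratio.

ζ = 0.297

Forward path: (8.23 + 0.55s)·7.2/(s(s+0.61)). The closed-loop characteristic equation is s² + (0.61 + 7.2·0.55)s + 7.2·8.23 = 0.
That is s² + 4.57s + 59.26 = 0, so ω_n = 7.698 rad/s and ζ = 4.57/(2·7.698) = 0.2968.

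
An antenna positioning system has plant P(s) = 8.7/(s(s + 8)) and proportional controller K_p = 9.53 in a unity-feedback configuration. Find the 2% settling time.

The closed-loop denominator s² + 8s + 82.91 gives ω_n = √82.91 = 9.106 and ζ = 8/(2ω_n) = 0.4393.
2% settling time T_s ≈ 4/(ζω_n) = 4/4 = 1 s.

T_s ≈ 1 s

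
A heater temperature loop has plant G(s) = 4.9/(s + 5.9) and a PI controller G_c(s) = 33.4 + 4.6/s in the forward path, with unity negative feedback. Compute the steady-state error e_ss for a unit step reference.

The open loop G_c(s)G(s) has a pole at the origin (type 1), so the static position error constant is infinite and e_ss = 1/(1+∞) = 0.

0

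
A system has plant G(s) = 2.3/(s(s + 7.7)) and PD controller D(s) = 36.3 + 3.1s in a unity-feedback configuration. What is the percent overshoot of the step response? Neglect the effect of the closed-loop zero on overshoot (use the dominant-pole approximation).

Forward path: (36.3 + 3.1s)·2.3/(s(s+7.7)). The closed-loop characteristic equation is s² + (7.7 + 2.3·3.1)s + 2.3·36.3 = 0.
That is s² + 14.83s + 83.49 = 0, so ω_n = 9.137 rad/s and ζ = 14.83/(2·9.137) = 0.8115.
%OS = 100·exp(−πζ/√(1−ζ²)) = 1.27%.

1.27%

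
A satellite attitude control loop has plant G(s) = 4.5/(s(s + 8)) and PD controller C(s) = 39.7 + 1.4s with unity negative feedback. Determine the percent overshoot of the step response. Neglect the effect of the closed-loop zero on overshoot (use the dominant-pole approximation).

13.7%

Forward path: (39.7 + 1.4s)·4.5/(s(s+8)). The closed-loop characteristic equation is s² + (8 + 4.5·1.4)s + 4.5·39.7 = 0.
That is s² + 14.3s + 178.7 = 0, so ω_n = 13.37 rad/s and ζ = 14.3/(2·13.37) = 0.5349.
%OS = 100·exp(−πζ/√(1−ζ²)) = 13.7%.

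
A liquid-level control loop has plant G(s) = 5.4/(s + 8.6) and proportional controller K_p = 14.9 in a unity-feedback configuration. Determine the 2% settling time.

T_s ≈ 0.0449 s

Closed-loop transfer function: T(s) = K_p·G(s)/(1 + K_p·G(s)) = 80.46/(s + 8.6 + 80.46) = 80.46/(s + 89.06).
Time constant τ = 1/89.06 = 0.01123 s, so the 2% settling time is about 4τ = 0.0449 s.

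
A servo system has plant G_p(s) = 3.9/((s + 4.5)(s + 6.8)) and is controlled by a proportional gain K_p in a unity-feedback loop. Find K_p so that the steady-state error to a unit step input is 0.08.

The loop is type 0, so e_ss(step) = 1/(1 + K_pos) with K_pos = K_p·G_p(0).
G_p(0) = 0.1275. Require 1/(1 + K_p·0.1275) = 0.08, so 1 + 0.1275·K_p = 12.5.
K_p = (12.5 − 1)/0.1275 = 90.2.

K_p = 90.2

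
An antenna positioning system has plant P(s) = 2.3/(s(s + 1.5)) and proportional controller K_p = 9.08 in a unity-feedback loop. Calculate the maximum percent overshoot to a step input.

59.3%

Closed-loop characteristic equation: s² + 1.5s + 20.88 = 0, so ω_n = 4.57 rad/s and ζ = 1.5/(2·4.57) = 0.1641.
%OS = 100·exp(−πζ/√(1−ζ²)) = 100·exp(−π·0.1641/√0.9731) = 59.3%.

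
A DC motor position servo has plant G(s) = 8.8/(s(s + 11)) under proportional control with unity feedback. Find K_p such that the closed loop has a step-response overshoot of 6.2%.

K_p = 7.83

From %OS = 100·exp(−πζ/√(1−ζ²)) = 6.2%, ζ = −ln(0.062)/√(π²+ln²(0.062)) = 0.6628.
Characteristic equation s² + 11s + 8.8K_p = 0 gives ζ = 11/(2√(8.8K_p)).
Setting ζ = 0.6628: √(8.8K_p) = 11/(2·0.6628) = 8.298, so K_p = 68.86/8.8 = 7.83.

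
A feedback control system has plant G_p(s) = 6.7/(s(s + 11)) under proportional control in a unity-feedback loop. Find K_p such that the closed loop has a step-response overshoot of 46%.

K_p = 78.4

From %OS = 100·exp(−πζ/√(1−ζ²)) = 46%, ζ = −ln(0.46)/√(π²+ln²(0.46)) = 0.24.
Characteristic equation s² + 11s + 6.7K_p = 0 gives ζ = 11/(2√(6.7K_p)).
Setting ζ = 0.24: √(6.7K_p) = 11/(2·0.24) = 22.92, so K_p = 525.4/6.7 = 78.4.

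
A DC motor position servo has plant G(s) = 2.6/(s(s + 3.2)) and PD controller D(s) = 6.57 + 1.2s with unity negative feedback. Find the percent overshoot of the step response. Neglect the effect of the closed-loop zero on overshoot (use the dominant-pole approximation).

2.41%

Forward path: (6.57 + 1.2s)·2.6/(s(s+3.2)). The closed-loop characteristic equation is s² + (3.2 + 2.6·1.2)s + 2.6·6.57 = 0.
That is s² + 6.32s + 17.08 = 0, so ω_n = 4.133 rad/s and ζ = 6.32/(2·4.133) = 0.7646.
%OS = 100·exp(−πζ/√(1−ζ²)) = 2.41%.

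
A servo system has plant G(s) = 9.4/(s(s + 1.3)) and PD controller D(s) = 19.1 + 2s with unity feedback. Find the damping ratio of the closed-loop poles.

Forward path: (19.1 + 2s)·9.4/(s(s+1.3)). The closed-loop characteristic equation is s² + (1.3 + 9.4·2)s + 9.4·19.1 = 0.
That is s² + 20.1s + 179.5 = 0, so ω_n = 13.4 rad/s and ζ = 20.1/(2·13.4) = 0.75.

ζ = 0.75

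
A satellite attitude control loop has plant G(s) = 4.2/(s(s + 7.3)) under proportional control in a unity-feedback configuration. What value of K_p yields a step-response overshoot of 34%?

K_p = 30.1

From %OS = 100·exp(−πζ/√(1−ζ²)) = 34%, ζ = −ln(0.34)/√(π²+ln²(0.34)) = 0.3248.
Characteristic equation s² + 7.3s + 4.2K_p = 0 gives ζ = 7.3/(2√(4.2K_p)).
Setting ζ = 0.3248: √(4.2K_p) = 7.3/(2·0.3248) = 11.24, so K_p = 126.3/4.2 = 30.1.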